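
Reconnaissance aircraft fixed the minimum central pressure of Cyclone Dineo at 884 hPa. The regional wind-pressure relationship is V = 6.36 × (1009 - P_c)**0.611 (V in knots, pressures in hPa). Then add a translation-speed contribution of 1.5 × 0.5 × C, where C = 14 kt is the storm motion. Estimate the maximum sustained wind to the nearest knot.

132 kt

ΔP = 1009 − 884 = 125 hPa.
125^0.611 ≈ 19.108.
V ≈ 6.36 × 19.108 ≈ 121.5 kt.
Translation term: 1.5 × 0.5 × 14 = 10.5 kt.
Corrected V ≈ 132 kt → 132 kt.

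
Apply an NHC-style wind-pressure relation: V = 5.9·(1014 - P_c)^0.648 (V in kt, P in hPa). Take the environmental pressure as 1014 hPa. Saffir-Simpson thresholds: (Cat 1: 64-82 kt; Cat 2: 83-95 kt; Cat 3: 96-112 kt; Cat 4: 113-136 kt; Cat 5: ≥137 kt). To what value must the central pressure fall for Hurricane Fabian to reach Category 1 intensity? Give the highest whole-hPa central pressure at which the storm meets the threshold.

974 hPa

Category 1 begins at V = 64 kt.
Required ΔP = (64/5.9)^(1/0.648) = 10.847^1.543 ≈ 39.60 hPa.
P_c ≤ 1014 − 39.60 = 974.40, so the highest integer P_c is 974 hPa.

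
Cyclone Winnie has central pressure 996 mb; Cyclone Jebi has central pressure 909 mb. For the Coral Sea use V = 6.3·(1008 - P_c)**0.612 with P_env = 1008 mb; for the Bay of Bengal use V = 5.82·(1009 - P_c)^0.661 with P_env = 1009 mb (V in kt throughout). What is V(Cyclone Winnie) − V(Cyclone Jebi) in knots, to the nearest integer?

Cyclone Winnie: ΔP = 12; V ≈ 6.3 × 12^0.612 ≈ 28.83 kt.
Cyclone Jebi: ΔP = 100; V ≈ 5.82 × 100^0.661 ≈ 122.16 kt.
Difference ≈ 28.83 − 122.16 = -93.33 → -93 kt.

-93 kt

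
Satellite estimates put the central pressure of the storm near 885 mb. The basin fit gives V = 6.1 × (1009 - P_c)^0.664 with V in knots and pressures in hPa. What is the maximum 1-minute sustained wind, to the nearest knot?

ΔP = 1009 − 885 = 124 mb.
124^0.664 ≈ 24.549.
V ≈ 6.1 × 24.549 ≈ 149.7 kt.

150 kt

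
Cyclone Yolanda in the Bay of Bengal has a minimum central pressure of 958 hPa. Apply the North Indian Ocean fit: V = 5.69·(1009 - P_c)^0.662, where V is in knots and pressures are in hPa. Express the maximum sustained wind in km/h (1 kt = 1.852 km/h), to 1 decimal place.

ΔP = 1009 − 958 = 51 hPa.
V ≈ 5.69 × 51^0.662 = 5.69 × 13.502 ≈ 76.829 kt.
76.829 × 1.852 ≈ 142.29 km/h → 142.3 km/h.

142.3 km/h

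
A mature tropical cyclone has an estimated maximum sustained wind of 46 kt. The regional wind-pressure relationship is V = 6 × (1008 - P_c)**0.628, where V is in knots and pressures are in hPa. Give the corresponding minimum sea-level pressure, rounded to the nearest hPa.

982 hPa

ΔP = (V / 6)^(1/0.628) = (46/6)^1.592.
46/6 = 7.667; 7.667^1.592 ≈ 25.62 hPa.
P_c = 1008 − 25.62 = 982.38 ≈ 982 hPa.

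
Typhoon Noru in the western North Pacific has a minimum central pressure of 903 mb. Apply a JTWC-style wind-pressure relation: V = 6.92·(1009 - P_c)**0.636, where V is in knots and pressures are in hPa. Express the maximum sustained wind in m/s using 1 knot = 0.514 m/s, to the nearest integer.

69 m/s

ΔP = 1009 − 903 = 106 mb.
V ≈ 6.92 × 106^0.636 = 6.92 × 19.413 ≈ 134.339 kt.
134.339 × 0.514 ≈ 69.05 m/s → 69 m/s.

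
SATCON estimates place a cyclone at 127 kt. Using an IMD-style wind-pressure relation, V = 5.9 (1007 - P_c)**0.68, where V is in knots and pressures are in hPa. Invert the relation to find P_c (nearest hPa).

916 hPa

ΔP = (V / 5.9)^(1/0.68) = (127/5.9)^1.471.
127/5.9 = 21.525; 21.525^1.471 ≈ 91.25 hPa.
P_c = 1007 − 91.25 = 915.75 ≈ 916 hPa.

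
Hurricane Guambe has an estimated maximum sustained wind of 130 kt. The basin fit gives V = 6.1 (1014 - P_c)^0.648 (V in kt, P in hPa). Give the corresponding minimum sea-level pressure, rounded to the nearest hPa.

902 hPa

ΔP = (V / 6.1)^(1/0.648) = (130/6.1)^1.543.
130/6.1 = 21.311; 21.311^1.543 ≈ 112.29 hPa.
P_c = 1014 − 112.29 = 901.71 ≈ 902 hPa.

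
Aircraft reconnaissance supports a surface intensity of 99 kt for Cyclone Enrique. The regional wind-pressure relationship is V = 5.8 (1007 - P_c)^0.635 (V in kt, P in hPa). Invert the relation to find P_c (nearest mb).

920 mb

ΔP = (V / 5.8)^(1/0.635) = (99/5.8)^1.575.
99/5.8 = 17.069; 17.069^1.575 ≈ 87.19 mb.
P_c = 1007 − 87.19 = 919.81 ≈ 920 mb.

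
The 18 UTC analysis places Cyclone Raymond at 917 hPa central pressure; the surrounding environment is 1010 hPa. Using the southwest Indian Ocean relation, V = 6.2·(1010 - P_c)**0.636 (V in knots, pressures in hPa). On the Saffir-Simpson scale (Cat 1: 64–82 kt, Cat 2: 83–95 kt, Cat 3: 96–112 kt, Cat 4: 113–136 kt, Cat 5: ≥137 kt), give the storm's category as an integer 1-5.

3

ΔP = 1010 − 917 = 93 hPa.
V ≈ 6.2 × 93^0.636 = 6.2 × 17.86 ≈ 111 kt.
111 kt falls in the Category 3 band.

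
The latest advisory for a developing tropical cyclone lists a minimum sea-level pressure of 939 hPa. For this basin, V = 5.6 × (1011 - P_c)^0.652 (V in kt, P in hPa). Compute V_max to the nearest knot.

91 kt

ΔP = 1011 − 939 = 72 hPa.
72^0.652 ≈ 16.255.
V ≈ 5.6 × 16.255 ≈ 91.0 kt.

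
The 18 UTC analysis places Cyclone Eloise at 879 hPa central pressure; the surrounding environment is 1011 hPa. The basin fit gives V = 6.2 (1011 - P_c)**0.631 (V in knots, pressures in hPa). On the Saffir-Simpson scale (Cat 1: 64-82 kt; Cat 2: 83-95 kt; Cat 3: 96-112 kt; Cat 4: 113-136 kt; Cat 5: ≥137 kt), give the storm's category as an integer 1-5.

ΔP = 1011 − 879 = 132 hPa.
V ≈ 6.2 × 132^0.631 = 6.2 × 21.78 ≈ 135 kt.
135 kt falls in the Category 4 band.

4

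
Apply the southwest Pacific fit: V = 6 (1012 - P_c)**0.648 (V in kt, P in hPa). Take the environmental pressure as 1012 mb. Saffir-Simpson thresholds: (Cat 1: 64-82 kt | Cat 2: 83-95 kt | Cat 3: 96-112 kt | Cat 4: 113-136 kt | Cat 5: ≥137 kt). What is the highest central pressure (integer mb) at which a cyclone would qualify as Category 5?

Category 5 begins at V = 137 kt.
Required ΔP = (137/6)^(1/0.648) = 22.833^1.543 ≈ 124.90 mb.
P_c ≤ 1012 − 124.90 = 887.10, so the highest integer P_c is 887 mb.

887 mb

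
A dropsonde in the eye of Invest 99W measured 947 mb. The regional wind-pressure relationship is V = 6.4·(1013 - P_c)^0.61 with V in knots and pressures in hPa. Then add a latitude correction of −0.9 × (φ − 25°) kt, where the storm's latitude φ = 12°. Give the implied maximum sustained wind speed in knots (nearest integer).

ΔP = 1013 − 947 = 66 mb.
66^0.61 ≈ 12.880.
V ≈ 6.4 × 12.880 ≈ 82.4 kt.
Latitude correction: −0.9 × (12 − 25) = 11.7 kt.
Corrected V ≈ 94.1 kt → 94 kt.

94 kt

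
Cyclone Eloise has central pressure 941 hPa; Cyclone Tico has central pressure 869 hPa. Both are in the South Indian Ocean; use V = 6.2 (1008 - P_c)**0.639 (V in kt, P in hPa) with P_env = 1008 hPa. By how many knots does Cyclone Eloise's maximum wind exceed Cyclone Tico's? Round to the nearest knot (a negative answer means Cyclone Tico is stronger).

-54 kt

Cyclone Eloise: ΔP = 67; V ≈ 6.2 × 67^0.639 ≈ 91.04 kt.
Cyclone Tico: ΔP = 139; V ≈ 6.2 × 139^0.639 ≈ 145.14 kt.
Difference ≈ 91.04 − 145.14 = -54.10 → -54 kt.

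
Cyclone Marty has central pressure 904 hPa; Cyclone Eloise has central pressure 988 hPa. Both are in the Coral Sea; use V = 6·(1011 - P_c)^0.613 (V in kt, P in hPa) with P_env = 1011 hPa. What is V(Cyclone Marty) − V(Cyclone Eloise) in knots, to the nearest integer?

Cyclone Marty: ΔP = 107; V ≈ 6 × 107^0.613 ≈ 105.24 kt.
Cyclone Eloise: ΔP = 23; V ≈ 6 × 23^0.613 ≈ 41.01 kt.
Difference ≈ 105.24 − 41.01 = 64.23 → 64 kt.

64 kt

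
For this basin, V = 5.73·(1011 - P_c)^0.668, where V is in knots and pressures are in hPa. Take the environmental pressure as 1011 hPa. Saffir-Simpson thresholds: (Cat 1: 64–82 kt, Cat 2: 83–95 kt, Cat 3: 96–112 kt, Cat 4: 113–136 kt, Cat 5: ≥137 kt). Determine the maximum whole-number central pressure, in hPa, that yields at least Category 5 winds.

Category 5 begins at V = 137 kt.
Required ΔP = (137/5.73)^(1/0.668) = 23.909^1.497 ≈ 115.80 hPa.
P_c ≤ 1011 − 115.80 = 895.20, so the highest integer P_c is 895 hPa.

895 hPa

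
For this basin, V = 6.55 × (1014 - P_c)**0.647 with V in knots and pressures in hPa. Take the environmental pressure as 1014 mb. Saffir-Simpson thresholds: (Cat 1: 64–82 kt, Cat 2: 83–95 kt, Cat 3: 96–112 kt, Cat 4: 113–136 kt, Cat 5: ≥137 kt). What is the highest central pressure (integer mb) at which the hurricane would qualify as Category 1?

Category 1 begins at V = 64 kt.
Required ΔP = (64/6.55)^(1/0.647) = 9.771^1.546 ≈ 33.89 mb.
P_c ≤ 1014 − 33.89 = 980.11, so the highest integer P_c is 980 mb.

980 mb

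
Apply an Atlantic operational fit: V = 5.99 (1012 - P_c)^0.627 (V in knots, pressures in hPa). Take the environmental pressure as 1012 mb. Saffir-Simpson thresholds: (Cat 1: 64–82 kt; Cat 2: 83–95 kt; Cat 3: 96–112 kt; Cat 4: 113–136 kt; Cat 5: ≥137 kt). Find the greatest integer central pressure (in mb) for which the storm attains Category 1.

Category 1 begins at V = 64 kt.
Required ΔP = (64/5.99)^(1/0.627) = 10.684^1.595 ≈ 43.73 mb.
P_c ≤ 1012 − 43.73 = 968.27, so the highest integer P_c is 968 mb.

968 mb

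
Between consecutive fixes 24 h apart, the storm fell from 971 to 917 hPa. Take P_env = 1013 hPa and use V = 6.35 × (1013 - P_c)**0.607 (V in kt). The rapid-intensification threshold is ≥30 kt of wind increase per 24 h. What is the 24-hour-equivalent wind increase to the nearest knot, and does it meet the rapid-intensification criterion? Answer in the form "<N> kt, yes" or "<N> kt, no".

40 kt, yes

V₁: ΔP = 42, V ≈ 6.35 × 42^0.607 ≈ 61.39 kt.
V₂: ΔP = 96, V ≈ 6.35 × 96^0.607 ≈ 101.39 kt.
ΔV over 24 h = 40.00 kt → 24 h equivalent = 40.00 × 24/24 ≈ 40.00 kt.
40 kt ≥ 30 kt ⇒ rapid intensification.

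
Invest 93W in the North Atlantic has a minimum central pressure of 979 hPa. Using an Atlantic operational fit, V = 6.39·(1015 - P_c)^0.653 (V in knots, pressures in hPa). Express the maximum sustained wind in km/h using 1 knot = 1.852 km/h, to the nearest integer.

123 km/h

ΔP = 1015 − 979 = 36 hPa.
V ≈ 6.39 × 36^0.653 = 6.39 × 10.382 ≈ 66.339 kt.
66.339 × 1.852 ≈ 122.86 km/h → 123 km/h.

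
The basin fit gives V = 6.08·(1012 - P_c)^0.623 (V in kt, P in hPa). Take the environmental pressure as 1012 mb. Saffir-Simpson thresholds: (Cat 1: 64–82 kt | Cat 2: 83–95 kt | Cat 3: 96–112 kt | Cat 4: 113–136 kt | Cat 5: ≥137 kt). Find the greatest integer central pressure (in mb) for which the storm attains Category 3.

928 mb

Category 3 begins at V = 96 kt.
Required ΔP = (96/6.08)^(1/0.623) = 15.789^1.605 ≈ 83.86 mb.
P_c ≤ 1012 − 83.86 = 928.14, so the highest integer P_c is 928 mb.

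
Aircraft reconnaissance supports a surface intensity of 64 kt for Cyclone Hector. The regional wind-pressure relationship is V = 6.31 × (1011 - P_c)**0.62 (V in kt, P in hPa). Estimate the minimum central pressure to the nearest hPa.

ΔP = (V / 6.31)^(1/0.62) = (64/6.31)^1.613.
64/6.31 = 10.143; 10.143^1.613 ≈ 41.96 hPa.
P_c = 1011 − 41.96 = 969.04 ≈ 969 hPa.

969 hPa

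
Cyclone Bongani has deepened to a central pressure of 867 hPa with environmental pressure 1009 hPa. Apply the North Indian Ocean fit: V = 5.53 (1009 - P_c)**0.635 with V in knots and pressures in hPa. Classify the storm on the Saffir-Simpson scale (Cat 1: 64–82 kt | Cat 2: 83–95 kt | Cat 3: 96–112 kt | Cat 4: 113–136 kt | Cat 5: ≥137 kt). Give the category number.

4

ΔP = 1009 − 867 = 142 hPa.
V ≈ 5.53 × 142^0.635 = 5.53 × 23.27 ≈ 129 kt.
129 kt falls in the Category 4 band.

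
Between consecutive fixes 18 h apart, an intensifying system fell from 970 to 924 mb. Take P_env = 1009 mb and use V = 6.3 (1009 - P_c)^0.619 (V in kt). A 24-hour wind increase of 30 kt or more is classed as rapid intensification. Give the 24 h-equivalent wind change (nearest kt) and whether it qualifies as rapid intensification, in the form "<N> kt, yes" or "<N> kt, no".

V₁: ΔP = 39, V ≈ 6.3 × 39^0.619 ≈ 60.84 kt.
V₂: ΔP = 85, V ≈ 6.3 × 85^0.619 ≈ 98.55 kt.
ΔV over 18 h = 37.71 kt → 24 h equivalent = 37.71 × 24/18 ≈ 50.28 kt.
50 kt ≥ 30 kt ⇒ rapid intensification.

50 kt, yes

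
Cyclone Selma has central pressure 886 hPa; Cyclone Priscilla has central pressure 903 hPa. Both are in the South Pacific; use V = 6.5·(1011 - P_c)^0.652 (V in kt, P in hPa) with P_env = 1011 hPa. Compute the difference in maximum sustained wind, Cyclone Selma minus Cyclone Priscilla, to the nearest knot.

14 kt

Cyclone Selma: ΔP = 125; V ≈ 6.5 × 125^0.652 ≈ 151.39 kt.
Cyclone Priscilla: ΔP = 108; V ≈ 6.5 × 108^0.652 ≈ 137.63 kt.
Difference ≈ 151.39 − 137.63 = 13.76 → 14 kt.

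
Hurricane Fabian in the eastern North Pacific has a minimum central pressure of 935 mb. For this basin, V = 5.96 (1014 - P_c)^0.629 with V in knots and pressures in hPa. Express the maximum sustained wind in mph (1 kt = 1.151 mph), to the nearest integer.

ΔP = 1014 − 935 = 79 mb.
V ≈ 5.96 × 79^0.629 = 5.96 × 15.617 ≈ 93.079 kt.
93.079 × 1.151 ≈ 107.13 mph → 107 mph.

107 mph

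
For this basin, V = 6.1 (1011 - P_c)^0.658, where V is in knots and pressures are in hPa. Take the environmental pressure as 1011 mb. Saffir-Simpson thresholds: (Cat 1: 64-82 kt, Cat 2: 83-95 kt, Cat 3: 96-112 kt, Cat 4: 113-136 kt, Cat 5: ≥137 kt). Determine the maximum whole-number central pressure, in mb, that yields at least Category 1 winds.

975 mb

Category 1 begins at V = 64 kt.
Required ΔP = (64/6.1)^(1/0.658) = 10.492^1.520 ≈ 35.60 mb.
P_c ≤ 1011 − 35.60 = 975.40, so the highest integer P_c is 975 mb.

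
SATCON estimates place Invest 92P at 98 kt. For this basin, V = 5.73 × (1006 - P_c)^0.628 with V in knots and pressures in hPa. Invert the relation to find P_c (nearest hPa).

914 hPa

ΔP = (V / 5.73)^(1/0.628) = (98/5.73)^1.592.
98/5.73 = 17.103; 17.103^1.592 ≈ 91.94 hPa.
P_c = 1006 − 91.94 = 914.06 ≈ 914 hPa.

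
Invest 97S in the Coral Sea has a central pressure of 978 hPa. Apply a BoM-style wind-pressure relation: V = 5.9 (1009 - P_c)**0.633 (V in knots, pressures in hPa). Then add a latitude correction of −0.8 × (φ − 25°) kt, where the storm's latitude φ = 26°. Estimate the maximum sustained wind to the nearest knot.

51 kt

ΔP = 1009 − 978 = 31 hPa.
31^0.633 ≈ 8.791.
V ≈ 5.9 × 8.791 ≈ 51.9 kt.
Latitude correction: −0.8 × (26 − 25) = -0.8 kt.
Corrected V ≈ 51.1 kt → 51 kt.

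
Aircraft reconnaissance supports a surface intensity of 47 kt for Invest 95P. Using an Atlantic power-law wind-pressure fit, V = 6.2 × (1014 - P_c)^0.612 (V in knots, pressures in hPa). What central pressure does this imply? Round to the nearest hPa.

987 hPa

ΔP = (V / 6.2)^(1/0.612) = (47/6.2)^1.634.
47/6.2 = 7.581; 7.581^1.634 ≈ 27.38 hPa.
P_c = 1014 − 27.38 = 986.62 ≈ 987 hPa.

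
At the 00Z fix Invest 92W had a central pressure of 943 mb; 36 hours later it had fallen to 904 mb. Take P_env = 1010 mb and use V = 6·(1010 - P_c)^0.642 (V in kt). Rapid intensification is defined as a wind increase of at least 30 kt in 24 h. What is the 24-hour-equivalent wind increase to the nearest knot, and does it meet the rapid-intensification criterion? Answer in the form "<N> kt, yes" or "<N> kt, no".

V₁: ΔP = 67, V ≈ 6 × 67^0.642 ≈ 89.23 kt.
V₂: ΔP = 106, V ≈ 6 × 106^0.642 ≈ 119.78 kt.
ΔV over 36 h = 30.55 kt → 24 h equivalent = 30.55 × 24/36 ≈ 20.37 kt.
20 kt < 30 kt ⇒ not rapid intensification.

20 kt, no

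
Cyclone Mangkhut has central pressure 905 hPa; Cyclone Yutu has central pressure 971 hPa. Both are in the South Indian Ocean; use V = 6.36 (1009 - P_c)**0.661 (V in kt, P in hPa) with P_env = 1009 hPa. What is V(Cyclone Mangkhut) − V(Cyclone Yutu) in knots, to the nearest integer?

Cyclone Mangkhut: ΔP = 104; V ≈ 6.36 × 104^0.661 ≈ 137.00 kt.
Cyclone Yutu: ΔP = 38; V ≈ 6.36 × 38^0.661 ≈ 70.42 kt.
Difference ≈ 137.00 − 70.42 = 66.58 → 67 kt.

67 kt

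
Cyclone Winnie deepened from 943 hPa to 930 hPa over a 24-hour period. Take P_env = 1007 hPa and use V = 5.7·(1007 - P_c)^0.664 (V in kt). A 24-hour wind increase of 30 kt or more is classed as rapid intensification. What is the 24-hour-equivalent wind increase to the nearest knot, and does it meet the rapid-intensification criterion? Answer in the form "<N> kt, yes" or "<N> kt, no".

V₁: ΔP = 64, V ≈ 5.7 × 64^0.664 ≈ 90.19 kt.
V₂: ΔP = 77, V ≈ 5.7 × 77^0.664 ≈ 101.98 kt.
ΔV over 24 h = 11.79 kt → 24 h equivalent = 11.79 × 24/24 ≈ 11.79 kt.
12 kt < 30 kt ⇒ not rapid intensification.

12 kt, no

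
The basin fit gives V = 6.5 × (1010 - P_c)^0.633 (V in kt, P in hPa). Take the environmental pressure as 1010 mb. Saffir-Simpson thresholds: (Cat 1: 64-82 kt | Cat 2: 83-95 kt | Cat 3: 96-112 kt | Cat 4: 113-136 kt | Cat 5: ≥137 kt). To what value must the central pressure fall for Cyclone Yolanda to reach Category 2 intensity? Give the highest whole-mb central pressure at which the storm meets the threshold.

Category 2 begins at V = 83 kt.
Required ΔP = (83/6.5)^(1/0.633) = 12.769^1.580 ≈ 55.91 mb.
P_c ≤ 1010 − 55.91 = 954.09, so the highest integer P_c is 954 mb.

954 mb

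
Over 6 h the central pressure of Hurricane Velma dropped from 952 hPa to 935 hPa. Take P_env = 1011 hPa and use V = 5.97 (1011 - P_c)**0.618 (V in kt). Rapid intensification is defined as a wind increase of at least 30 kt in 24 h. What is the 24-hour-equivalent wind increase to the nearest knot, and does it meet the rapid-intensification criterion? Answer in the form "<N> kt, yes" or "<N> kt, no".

V₁: ΔP = 59, V ≈ 5.97 × 59^0.618 ≈ 74.19 kt.
V₂: ΔP = 76, V ≈ 5.97 × 76^0.618 ≈ 86.76 kt.
ΔV over 6 h = 12.57 kt → 24 h equivalent = 12.57 × 24/6 ≈ 50.28 kt.
50 kt ≥ 30 kt ⇒ rapid intensification.

50 kt, yes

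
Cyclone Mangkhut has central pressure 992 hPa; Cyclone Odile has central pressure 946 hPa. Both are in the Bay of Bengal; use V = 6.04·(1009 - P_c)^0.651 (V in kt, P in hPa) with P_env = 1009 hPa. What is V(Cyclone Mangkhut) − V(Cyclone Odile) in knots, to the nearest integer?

-51 kt

Cyclone Mangkhut: ΔP = 17; V ≈ 6.04 × 17^0.651 ≈ 38.20 kt.
Cyclone Odile: ΔP = 63; V ≈ 6.04 × 63^0.651 ≈ 89.62 kt.
Difference ≈ 38.20 − 89.62 = -51.42 → -51 kt.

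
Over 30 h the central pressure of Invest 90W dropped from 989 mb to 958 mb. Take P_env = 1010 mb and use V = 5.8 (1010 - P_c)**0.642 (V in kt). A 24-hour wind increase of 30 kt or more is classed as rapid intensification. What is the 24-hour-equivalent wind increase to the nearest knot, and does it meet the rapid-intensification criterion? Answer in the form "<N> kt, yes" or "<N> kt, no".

V₁: ΔP = 21, V ≈ 5.8 × 21^0.642 ≈ 40.95 kt.
V₂: ΔP = 52, V ≈ 5.8 × 52^0.642 ≈ 73.30 kt.
ΔV over 30 h = 32.35 kt → 24 h equivalent = 32.35 × 24/30 ≈ 25.88 kt.
26 kt < 30 kt ⇒ not rapid intensification.

26 kt, no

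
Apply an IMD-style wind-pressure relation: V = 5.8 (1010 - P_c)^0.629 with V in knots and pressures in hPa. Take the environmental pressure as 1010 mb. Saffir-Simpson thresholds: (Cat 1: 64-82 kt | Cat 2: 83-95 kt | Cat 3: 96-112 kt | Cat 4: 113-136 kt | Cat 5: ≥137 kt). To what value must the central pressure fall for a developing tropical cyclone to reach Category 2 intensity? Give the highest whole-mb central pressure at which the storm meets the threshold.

Category 2 begins at V = 83 kt.
Required ΔP = (83/5.8)^(1/0.629) = 14.310^1.590 ≈ 68.75 mb.
P_c ≤ 1010 − 68.75 = 941.25, so the highest integer P_c is 941 mb.

941 mb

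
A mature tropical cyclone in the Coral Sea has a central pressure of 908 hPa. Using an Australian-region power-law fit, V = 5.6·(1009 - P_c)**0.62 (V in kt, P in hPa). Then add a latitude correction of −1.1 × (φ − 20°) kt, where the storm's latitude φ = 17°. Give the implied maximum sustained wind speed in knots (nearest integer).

101 kt

ΔP = 1009 − 908 = 101 hPa.
101^0.62 ≈ 17.486.
V ≈ 5.6 × 17.486 ≈ 97.9 kt.
Latitude correction: −1.1 × (17 − 20) = 3.3 kt.
Corrected V ≈ 101.2 kt → 101 kt.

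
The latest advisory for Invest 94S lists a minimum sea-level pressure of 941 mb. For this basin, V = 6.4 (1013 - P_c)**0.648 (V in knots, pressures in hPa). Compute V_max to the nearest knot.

102 kt

ΔP = 1013 − 941 = 72 mb.
72^0.648 ≈ 15.979.
V ≈ 6.4 × 15.979 ≈ 102.3 kt.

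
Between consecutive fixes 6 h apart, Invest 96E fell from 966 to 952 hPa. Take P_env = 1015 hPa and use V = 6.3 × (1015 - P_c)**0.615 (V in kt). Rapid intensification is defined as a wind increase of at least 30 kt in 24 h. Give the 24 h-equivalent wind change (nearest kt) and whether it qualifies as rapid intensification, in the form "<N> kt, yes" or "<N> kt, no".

V₁: ΔP = 49, V ≈ 6.3 × 49^0.615 ≈ 68.99 kt.
V₂: ΔP = 63, V ≈ 6.3 × 63^0.615 ≈ 80.53 kt.
ΔV over 6 h = 11.54 kt → 24 h equivalent = 11.54 × 24/6 ≈ 46.16 kt.
46 kt ≥ 30 kt ⇒ rapid intensification.

46 kt, yes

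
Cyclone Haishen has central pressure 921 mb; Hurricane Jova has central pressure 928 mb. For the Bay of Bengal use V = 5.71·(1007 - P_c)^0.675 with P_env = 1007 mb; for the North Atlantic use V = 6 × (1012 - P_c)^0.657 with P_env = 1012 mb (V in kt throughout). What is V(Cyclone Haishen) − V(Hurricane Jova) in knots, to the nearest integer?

Cyclone Haishen: ΔP = 86; V ≈ 5.71 × 86^0.675 ≈ 115.46 kt.
Hurricane Jova: ΔP = 84; V ≈ 6 × 84^0.657 ≈ 110.26 kt.
Difference ≈ 115.46 − 110.26 = 5.20 → 5 kt.

5 kt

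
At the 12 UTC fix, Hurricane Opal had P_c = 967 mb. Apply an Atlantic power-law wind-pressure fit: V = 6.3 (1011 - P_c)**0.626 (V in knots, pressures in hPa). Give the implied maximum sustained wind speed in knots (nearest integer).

67 kt

ΔP = 1011 − 967 = 44 mb.
44^0.626 ≈ 10.686.
V ≈ 6.3 × 10.686 ≈ 67.3 kt.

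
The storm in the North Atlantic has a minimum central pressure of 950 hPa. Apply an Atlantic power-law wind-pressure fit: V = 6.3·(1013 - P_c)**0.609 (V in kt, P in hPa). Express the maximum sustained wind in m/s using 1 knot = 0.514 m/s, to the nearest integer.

ΔP = 1013 − 950 = 63 hPa.
V ≈ 6.3 × 63^0.609 = 6.3 × 12.468 ≈ 78.549 kt.
78.549 × 0.514 ≈ 40.37 m/s → 40 m/s.

40 m/s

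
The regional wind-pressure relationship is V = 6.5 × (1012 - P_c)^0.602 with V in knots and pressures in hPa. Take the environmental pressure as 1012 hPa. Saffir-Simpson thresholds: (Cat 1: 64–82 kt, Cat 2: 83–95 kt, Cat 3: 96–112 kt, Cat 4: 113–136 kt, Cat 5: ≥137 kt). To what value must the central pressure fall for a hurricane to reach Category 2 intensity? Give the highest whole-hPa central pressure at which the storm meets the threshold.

Category 2 begins at V = 83 kt.
Required ΔP = (83/6.5)^(1/0.602) = 12.769^1.661 ≈ 68.78 hPa.
P_c ≤ 1012 − 68.78 = 943.22, so the highest integer P_c is 943 hPa.

943 hPa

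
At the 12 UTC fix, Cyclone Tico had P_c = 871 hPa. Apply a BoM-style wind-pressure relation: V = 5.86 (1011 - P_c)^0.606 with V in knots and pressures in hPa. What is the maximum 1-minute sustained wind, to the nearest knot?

ΔP = 1011 − 871 = 140 hPa.
140^0.606 ≈ 19.978.
V ≈ 5.86 × 19.978 ≈ 117.1 kt.

117 kt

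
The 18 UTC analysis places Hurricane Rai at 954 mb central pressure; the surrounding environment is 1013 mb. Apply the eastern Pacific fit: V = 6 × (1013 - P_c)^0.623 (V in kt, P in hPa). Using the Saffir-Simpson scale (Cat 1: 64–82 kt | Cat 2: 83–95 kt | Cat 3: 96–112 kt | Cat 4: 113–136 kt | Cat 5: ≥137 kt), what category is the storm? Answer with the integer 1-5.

ΔP = 1013 − 954 = 59 mb.
V ≈ 6 × 59^0.623 = 6 × 12.68 ≈ 76 kt.
76 kt falls in the Category 1 band.

1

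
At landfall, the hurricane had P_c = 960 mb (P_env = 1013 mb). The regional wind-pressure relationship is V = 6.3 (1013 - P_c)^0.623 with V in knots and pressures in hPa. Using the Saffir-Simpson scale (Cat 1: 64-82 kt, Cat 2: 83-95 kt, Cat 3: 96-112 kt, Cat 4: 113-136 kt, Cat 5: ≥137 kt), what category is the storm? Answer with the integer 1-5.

ΔP = 1013 − 960 = 53 mb.
V ≈ 6.3 × 53^0.623 = 6.3 × 11.86 ≈ 75 kt.
75 kt falls in the Category 1 band.

1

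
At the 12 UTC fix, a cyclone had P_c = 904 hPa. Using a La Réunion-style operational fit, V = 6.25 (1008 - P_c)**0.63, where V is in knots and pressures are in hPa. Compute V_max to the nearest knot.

ΔP = 1008 − 904 = 104 hPa.
104^0.63 ≈ 18.652.
V ≈ 6.25 × 18.652 ≈ 116.6 kt.

117 kt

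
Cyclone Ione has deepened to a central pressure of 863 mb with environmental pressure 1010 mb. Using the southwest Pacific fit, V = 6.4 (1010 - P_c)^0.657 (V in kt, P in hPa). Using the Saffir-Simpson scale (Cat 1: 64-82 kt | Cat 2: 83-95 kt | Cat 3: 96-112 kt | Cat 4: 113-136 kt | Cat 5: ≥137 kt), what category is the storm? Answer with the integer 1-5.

ΔP = 1010 − 863 = 147 mb.
V ≈ 6.4 × 147^0.657 = 6.4 × 26.54 ≈ 170 kt.
170 kt falls in the Category 5 band.

5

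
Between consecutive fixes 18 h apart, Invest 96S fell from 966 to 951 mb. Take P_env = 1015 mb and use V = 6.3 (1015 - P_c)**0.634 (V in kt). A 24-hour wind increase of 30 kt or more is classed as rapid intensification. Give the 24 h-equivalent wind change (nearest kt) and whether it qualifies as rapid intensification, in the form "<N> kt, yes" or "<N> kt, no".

V₁: ΔP = 49, V ≈ 6.3 × 49^0.634 ≈ 74.29 kt.
V₂: ΔP = 64, V ≈ 6.3 × 64^0.634 ≈ 88.00 kt.
ΔV over 18 h = 13.71 kt → 24 h equivalent = 13.71 × 24/18 ≈ 18.28 kt.
18 kt < 30 kt ⇒ not rapid intensification.

18 kt, no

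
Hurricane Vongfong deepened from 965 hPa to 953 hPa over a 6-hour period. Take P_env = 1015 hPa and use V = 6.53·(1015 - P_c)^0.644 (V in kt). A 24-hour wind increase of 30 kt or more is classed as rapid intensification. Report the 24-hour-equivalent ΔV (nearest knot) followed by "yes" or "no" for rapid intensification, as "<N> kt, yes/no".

V₁: ΔP = 50, V ≈ 6.53 × 50^0.644 ≈ 81.11 kt.
V₂: ΔP = 62, V ≈ 6.53 × 62^0.644 ≈ 93.16 kt.
ΔV over 6 h = 12.05 kt → 24 h equivalent = 12.05 × 24/6 ≈ 48.20 kt.
48 kt ≥ 30 kt ⇒ rapid intensification.

48 kt, yes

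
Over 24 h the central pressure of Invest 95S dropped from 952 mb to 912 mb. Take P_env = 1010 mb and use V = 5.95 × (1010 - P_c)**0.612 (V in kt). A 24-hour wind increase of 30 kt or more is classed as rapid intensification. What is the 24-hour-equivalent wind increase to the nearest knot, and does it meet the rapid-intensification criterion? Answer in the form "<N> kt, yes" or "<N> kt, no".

27 kt, no

V₁: ΔP = 58, V ≈ 5.95 × 58^0.612 ≈ 71.41 kt.
V₂: ΔP = 98, V ≈ 5.95 × 98^0.612 ≈ 98.43 kt.
ΔV over 24 h = 27.02 kt → 24 h equivalent = 27.02 × 24/24 ≈ 27.02 kt.
27 kt < 30 kt ⇒ not rapid intensification.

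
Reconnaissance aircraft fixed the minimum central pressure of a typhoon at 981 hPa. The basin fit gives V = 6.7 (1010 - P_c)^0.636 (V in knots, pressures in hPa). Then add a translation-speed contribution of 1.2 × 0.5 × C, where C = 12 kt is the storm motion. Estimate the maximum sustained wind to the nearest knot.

64 kt

ΔP = 1010 − 981 = 29 hPa.
29^0.636 ≈ 8.513.
V ≈ 6.7 × 8.513 ≈ 57.0 kt.
Translation term: 1.2 × 0.5 × 12 = 7.2 kt.
Corrected V ≈ 64.2 kt → 64 kt.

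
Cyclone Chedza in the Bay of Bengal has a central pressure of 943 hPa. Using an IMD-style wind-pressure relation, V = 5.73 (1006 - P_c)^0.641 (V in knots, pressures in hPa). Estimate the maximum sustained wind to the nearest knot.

82 kt

ΔP = 1006 − 943 = 63 hPa.
63^0.641 ≈ 14.236.
V ≈ 5.73 × 14.236 ≈ 81.6 kt.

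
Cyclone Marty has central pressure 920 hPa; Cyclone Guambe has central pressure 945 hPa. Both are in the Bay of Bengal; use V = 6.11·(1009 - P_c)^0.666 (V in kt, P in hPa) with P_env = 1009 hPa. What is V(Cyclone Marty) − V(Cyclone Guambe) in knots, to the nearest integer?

24 kt

Cyclone Marty: ΔP = 89; V ≈ 6.11 × 89^0.666 ≈ 121.43 kt.
Cyclone Guambe: ΔP = 64; V ≈ 6.11 × 64^0.666 ≈ 97.49 kt.
Difference ≈ 121.43 − 97.49 = 23.94 → 24 kt.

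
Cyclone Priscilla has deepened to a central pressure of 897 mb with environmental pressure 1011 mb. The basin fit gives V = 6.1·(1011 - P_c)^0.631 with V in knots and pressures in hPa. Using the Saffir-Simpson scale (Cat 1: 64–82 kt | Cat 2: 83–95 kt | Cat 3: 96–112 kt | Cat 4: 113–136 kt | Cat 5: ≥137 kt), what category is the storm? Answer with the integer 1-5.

ΔP = 1011 − 897 = 114 mb.
V ≈ 6.1 × 114^0.631 = 6.1 × 19.86 ≈ 121 kt.
121 kt falls in the Category 4 band.

4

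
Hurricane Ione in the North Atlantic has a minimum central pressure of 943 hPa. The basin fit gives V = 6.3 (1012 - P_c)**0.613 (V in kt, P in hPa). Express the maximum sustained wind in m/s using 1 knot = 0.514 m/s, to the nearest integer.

43 m/s

ΔP = 1012 − 943 = 69 hPa.
V ≈ 6.3 × 69^0.613 = 6.3 × 13.403 ≈ 84.441 kt.
84.441 × 0.514 ≈ 43.40 m/s → 43 m/s.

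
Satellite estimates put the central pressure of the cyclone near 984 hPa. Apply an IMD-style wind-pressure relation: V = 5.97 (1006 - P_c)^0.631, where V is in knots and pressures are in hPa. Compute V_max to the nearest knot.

ΔP = 1006 − 984 = 22 hPa.
22^0.631 ≈ 7.032.
V ≈ 5.97 × 7.032 ≈ 42.0 kt.

42 kt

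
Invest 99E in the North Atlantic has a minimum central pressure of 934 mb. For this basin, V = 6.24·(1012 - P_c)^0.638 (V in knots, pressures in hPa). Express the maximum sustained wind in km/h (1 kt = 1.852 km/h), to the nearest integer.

ΔP = 1012 − 934 = 78 mb.
V ≈ 6.24 × 78^0.638 = 6.24 × 16.112 ≈ 100.540 kt.
100.540 × 1.852 ≈ 186.20 km/h → 186 km/h.

186 km/h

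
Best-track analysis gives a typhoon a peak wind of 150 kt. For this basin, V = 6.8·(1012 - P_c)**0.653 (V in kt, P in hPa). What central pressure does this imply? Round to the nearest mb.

898 mb

ΔP = (V / 6.8)^(1/0.653) = (150/6.8)^1.531.
150/6.8 = 22.059; 22.059^1.531 ≈ 114.17 mb.
P_c = 1012 − 114.17 = 897.83 ≈ 898 mb.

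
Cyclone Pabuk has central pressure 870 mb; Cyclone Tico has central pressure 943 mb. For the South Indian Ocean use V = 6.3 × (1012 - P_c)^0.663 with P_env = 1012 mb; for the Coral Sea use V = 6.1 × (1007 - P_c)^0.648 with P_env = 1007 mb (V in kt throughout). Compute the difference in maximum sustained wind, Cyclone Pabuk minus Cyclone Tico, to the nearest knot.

78 kt

Cyclone Pabuk: ΔP = 142; V ≈ 6.3 × 142^0.663 ≈ 168.39 kt.
Cyclone Tico: ΔP = 64; V ≈ 6.1 × 64^0.648 ≈ 90.31 kt.
Difference ≈ 168.39 − 90.31 = 78.08 → 78 kt.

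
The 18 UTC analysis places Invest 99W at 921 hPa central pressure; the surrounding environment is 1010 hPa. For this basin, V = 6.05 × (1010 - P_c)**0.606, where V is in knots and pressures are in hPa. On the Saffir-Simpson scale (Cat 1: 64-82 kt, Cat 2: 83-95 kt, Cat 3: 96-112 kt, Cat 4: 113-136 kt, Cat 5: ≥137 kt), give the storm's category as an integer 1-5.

2

ΔP = 1010 − 921 = 89 hPa.
V ≈ 6.05 × 89^0.606 = 6.05 × 15.18 ≈ 92 kt.
92 kt falls in the Category 2 band.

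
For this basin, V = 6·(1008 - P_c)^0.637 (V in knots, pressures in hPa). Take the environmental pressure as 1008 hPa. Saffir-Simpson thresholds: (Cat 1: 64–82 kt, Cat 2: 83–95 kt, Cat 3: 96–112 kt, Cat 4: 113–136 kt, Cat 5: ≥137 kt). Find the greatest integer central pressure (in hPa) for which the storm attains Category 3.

Category 3 begins at V = 96 kt.
Required ΔP = (96/6)^(1/0.637) = 16.000^1.570 ≈ 77.68 hPa.
P_c ≤ 1008 − 77.68 = 930.32, so the highest integer P_c is 930 hPa.

930 hPa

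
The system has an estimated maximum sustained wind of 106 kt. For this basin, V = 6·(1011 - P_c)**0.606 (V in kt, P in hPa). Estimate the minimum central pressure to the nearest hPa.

ΔP = (V / 6)^(1/0.606) = (106/6)^1.650.
106/6 = 17.667; 17.667^1.650 ≈ 114.29 hPa.
P_c = 1011 − 114.29 = 896.71 ≈ 897 hPa.

897 hPa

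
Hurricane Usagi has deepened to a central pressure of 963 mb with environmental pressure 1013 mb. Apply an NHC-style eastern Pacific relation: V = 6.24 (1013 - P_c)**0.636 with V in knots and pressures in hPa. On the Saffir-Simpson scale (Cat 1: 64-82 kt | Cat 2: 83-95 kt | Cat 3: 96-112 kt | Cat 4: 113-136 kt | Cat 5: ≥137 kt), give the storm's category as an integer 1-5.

1

ΔP = 1013 − 963 = 50 mb.
V ≈ 6.24 × 50^0.636 = 6.24 × 12.04 ≈ 75 kt.
75 kt falls in the Category 1 band.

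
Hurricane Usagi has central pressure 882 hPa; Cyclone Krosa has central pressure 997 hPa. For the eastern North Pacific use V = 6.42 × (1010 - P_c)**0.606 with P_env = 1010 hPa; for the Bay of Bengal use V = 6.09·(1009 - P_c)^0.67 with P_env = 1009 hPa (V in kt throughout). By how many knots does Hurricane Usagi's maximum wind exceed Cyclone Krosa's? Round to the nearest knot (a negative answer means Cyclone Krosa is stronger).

89 kt

Hurricane Usagi: ΔP = 128; V ≈ 6.42 × 128^0.606 ≈ 121.48 kt.
Cyclone Krosa: ΔP = 12; V ≈ 6.09 × 12^0.67 ≈ 32.19 kt.
Difference ≈ 121.48 − 32.19 = 89.29 → 89 kt.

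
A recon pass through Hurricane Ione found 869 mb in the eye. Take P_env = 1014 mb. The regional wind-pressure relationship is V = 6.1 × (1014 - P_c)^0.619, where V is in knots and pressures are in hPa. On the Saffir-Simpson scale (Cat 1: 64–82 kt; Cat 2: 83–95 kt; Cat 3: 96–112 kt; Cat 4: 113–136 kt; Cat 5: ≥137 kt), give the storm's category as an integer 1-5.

ΔP = 1014 − 869 = 145 mb.
V ≈ 6.1 × 145^0.619 = 6.1 × 21.77 ≈ 133 kt.
133 kt falls in the Category 4 band.

4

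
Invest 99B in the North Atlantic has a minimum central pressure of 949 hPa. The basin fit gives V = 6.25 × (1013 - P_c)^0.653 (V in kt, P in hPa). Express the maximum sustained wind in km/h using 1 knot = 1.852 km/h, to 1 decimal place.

175.0 km/h

ΔP = 1013 − 949 = 64 hPa.
V ≈ 6.25 × 64^0.653 = 6.25 × 15.116 ≈ 94.475 kt.
94.475 × 1.852 ≈ 174.97 km/h → 175.0 km/h.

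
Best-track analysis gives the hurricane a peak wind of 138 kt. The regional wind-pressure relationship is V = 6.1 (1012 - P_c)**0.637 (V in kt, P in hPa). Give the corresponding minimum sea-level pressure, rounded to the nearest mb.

878 mb

ΔP = (V / 6.1)^(1/0.637) = (138/6.1)^1.570.
138/6.1 = 22.623; 22.623^1.570 ≈ 133.80 mb.
P_c = 1012 − 133.80 = 878.20 ≈ 878 mb.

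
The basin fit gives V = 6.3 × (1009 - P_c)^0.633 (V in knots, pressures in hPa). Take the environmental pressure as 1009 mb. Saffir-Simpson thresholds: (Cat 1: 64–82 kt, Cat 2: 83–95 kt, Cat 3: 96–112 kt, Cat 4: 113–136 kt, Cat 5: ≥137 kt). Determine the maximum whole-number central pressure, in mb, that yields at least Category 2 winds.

950 mb

Category 2 begins at V = 83 kt.
Required ΔP = (83/6.3)^(1/0.633) = 13.175^1.580 ≈ 58.74 mb.
P_c ≤ 1009 − 58.74 = 950.26, so the highest integer P_c is 950 mb.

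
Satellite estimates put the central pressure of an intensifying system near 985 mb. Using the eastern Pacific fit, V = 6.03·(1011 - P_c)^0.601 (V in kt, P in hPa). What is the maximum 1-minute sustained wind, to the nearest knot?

43 kt

ΔP = 1011 − 985 = 26 mb.
26^0.601 ≈ 7.086.
V ≈ 6.03 × 7.086 ≈ 42.7 kt.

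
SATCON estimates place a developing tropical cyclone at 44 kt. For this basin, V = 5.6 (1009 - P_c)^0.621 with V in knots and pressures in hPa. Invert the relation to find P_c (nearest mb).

981 mb

ΔP = (V / 5.6)^(1/0.621) = (44/5.6)^1.610.
44/5.6 = 7.857; 7.857^1.610 ≈ 27.65 mb.
P_c = 1009 − 27.65 = 981.35 ≈ 981 mb.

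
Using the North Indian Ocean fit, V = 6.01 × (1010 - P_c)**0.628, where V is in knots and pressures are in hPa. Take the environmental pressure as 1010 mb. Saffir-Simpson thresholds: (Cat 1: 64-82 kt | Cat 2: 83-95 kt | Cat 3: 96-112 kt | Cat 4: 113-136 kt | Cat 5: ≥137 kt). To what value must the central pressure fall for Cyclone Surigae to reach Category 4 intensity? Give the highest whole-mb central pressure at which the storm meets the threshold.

Category 4 begins at V = 113 kt.
Required ΔP = (113/6.01)^(1/0.628) = 18.802^1.592 ≈ 106.90 mb.
P_c ≤ 1010 − 106.90 = 903.10, so the highest integer P_c is 903 mb.

903 mb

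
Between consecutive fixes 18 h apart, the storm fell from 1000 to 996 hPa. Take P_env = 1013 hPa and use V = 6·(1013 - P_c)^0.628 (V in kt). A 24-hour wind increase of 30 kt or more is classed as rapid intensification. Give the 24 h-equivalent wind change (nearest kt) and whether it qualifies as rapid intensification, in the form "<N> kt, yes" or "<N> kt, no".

7 kt, no

V₁: ΔP = 13, V ≈ 6 × 13^0.628 ≈ 30.04 kt.
V₂: ΔP = 17, V ≈ 6 × 17^0.628 ≈ 35.55 kt.
ΔV over 18 h = 5.51 kt → 24 h equivalent = 5.51 × 24/18 ≈ 7.35 kt.
7 kt < 30 kt ⇒ not rapid intensification.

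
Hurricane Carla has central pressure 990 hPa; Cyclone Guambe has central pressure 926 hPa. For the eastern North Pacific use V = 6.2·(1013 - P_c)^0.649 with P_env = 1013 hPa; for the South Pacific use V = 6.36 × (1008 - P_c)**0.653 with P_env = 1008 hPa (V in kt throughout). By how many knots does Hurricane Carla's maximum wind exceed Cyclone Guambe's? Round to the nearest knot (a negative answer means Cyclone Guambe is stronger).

Hurricane Carla: ΔP = 23; V ≈ 6.2 × 23^0.649 ≈ 47.44 kt.
Cyclone Guambe: ΔP = 82; V ≈ 6.36 × 82^0.653 ≈ 113.03 kt.
Difference ≈ 47.44 − 113.03 = -65.59 → -66 kt.

-66 kt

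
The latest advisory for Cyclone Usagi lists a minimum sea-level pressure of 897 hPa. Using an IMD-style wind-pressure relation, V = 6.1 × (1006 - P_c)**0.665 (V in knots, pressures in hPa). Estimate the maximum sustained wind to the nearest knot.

ΔP = 1006 − 897 = 109 hPa.
109^0.665 ≈ 22.641.
V ≈ 6.1 × 22.641 ≈ 138.1 kt.

138 kt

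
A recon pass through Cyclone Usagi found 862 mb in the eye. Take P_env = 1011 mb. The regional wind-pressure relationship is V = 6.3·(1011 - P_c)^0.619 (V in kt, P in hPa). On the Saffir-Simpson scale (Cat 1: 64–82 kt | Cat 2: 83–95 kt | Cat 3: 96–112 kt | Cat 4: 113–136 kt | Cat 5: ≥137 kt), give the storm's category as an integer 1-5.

ΔP = 1011 − 862 = 149 mb.
V ≈ 6.3 × 149^0.619 = 6.3 × 22.14 ≈ 139 kt.
139 kt falls in the Category 5 band.

5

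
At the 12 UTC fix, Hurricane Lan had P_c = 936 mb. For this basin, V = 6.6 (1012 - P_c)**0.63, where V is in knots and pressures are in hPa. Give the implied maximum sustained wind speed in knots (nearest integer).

ΔP = 1012 − 936 = 76 mb.
76^0.63 ≈ 15.308.
V ≈ 6.6 × 15.308 ≈ 101.0 kt.

101 kt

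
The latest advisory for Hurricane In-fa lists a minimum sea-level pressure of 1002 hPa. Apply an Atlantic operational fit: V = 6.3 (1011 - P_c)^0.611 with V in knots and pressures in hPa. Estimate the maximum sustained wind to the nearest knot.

24 kt

ΔP = 1011 − 1002 = 9 hPa.
9^0.611 ≈ 3.829.
V ≈ 6.3 × 3.829 ≈ 24.1 kt.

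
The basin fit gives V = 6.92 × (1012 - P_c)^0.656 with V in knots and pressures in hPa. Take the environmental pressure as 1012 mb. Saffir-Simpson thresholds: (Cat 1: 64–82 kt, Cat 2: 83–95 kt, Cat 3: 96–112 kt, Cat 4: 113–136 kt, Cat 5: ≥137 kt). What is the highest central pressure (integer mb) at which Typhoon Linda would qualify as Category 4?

941 mb

Category 4 begins at V = 113 kt.
Required ΔP = (113/6.92)^(1/0.656) = 16.329^1.524 ≈ 70.64 mb.
P_c ≤ 1012 − 70.64 = 941.36, so the highest integer P_c is 941 mb.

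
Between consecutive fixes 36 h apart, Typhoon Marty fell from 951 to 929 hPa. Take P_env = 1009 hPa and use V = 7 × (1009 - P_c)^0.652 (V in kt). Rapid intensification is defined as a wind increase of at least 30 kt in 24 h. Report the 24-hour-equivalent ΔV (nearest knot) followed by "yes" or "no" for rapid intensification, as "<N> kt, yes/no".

V₁: ΔP = 58, V ≈ 7 × 58^0.652 ≈ 98.82 kt.
V₂: ΔP = 80, V ≈ 7 × 80^0.652 ≈ 121.87 kt.
ΔV over 36 h = 23.05 kt → 24 h equivalent = 23.05 × 24/36 ≈ 15.37 kt.
15 kt < 30 kt ⇒ not rapid intensification.

15 kt, no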